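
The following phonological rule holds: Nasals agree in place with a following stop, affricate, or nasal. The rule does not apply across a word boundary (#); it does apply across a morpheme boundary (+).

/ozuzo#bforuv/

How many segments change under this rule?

0

No segment meets the rule's conditions.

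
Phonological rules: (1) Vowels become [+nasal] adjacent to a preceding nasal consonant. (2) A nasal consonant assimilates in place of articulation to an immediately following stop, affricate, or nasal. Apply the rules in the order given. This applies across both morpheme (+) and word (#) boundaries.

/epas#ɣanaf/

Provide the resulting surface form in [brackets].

[epas#ɣanãf]

Rule 1: /a/ after nasal /n/ → [ã]
After rule 1: epas#ɣanãf
Rule 2: no segment meets the rule's conditions; no change.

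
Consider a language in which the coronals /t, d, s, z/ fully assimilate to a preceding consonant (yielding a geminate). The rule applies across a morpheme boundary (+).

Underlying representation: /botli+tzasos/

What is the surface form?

[botli+ttasos]

/z/ after /t/ → [t] (total assimilation)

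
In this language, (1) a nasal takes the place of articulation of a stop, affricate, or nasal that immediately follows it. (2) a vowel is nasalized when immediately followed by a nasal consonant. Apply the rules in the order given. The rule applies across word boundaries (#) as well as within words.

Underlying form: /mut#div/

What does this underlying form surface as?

Rule 1: no segment meets the rule's conditions; no change.
After rule 1: mut#div
Rule 2: no segment meets the rule's conditions; no change.

[mut#div]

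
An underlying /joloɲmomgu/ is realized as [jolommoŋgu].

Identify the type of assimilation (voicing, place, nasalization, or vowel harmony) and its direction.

place assimilation, regressive

/ɲ/→[m] /m/→[ŋ].
Each target copies a feature from the following segment, so the direction is regressive.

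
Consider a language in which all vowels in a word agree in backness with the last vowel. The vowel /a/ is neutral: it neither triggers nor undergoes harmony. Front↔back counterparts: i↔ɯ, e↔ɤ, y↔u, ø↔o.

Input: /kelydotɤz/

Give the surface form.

/e/ harmonizes with /ɤ/ ([+back]) → [ɤ]
/y/ harmonizes with /ɤ/ ([+back]) → [u]

[kɤludotɤz]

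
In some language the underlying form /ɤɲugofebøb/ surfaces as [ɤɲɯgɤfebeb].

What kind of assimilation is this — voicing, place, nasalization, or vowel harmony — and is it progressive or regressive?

/u/→[ɯ] /o/→[ɤ] /ø/→[e].
Vowels agree with the first vowel, so the harmony is progressive.

vowel harmony, progressive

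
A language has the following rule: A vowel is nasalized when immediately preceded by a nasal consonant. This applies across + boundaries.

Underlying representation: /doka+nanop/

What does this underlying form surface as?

[doka+nãnõp]

/a/ after nasal /n/ → [ã]
/o/ after nasal /n/ → [õ]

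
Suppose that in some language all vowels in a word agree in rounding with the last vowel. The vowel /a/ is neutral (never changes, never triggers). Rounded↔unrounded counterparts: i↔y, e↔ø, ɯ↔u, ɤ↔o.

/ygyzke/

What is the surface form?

/y/ harmonizes with /e/ ([-round]) → [i]
/y/ harmonizes with /e/ ([-round]) → [i]

[igizke]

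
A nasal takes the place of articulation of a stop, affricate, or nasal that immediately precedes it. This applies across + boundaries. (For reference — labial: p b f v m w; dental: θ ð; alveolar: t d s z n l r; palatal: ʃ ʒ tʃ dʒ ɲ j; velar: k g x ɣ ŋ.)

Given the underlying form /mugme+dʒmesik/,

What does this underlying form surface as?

/m/ after /g/ (velar) → [ŋ]
/m/ after /dʒ/ (palatal) → [ɲ]

[mugŋe+dʒɲesik]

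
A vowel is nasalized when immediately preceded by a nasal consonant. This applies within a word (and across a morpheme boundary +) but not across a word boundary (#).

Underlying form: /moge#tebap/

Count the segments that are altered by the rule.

1

/o/ after nasal /m/ → [õ]
1 segment changes.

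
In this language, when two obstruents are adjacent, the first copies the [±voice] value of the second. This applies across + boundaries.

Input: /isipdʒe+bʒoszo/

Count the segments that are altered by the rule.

2

/p/ before /dʒ/ (voiced) → [b]
/s/ before /z/ (voiced) → [z]
2 segments change.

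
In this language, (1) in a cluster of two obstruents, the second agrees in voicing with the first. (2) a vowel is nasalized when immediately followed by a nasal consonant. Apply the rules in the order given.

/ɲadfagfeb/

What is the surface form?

[ɲadvagveb]

Rule 1: /f/ after /d/ (voiced) → [v]
Rule 1: /f/ after /g/ (voiced) → [v]
After rule 1: ɲadvagveb
Rule 2: no segment meets the rule's conditions; no change.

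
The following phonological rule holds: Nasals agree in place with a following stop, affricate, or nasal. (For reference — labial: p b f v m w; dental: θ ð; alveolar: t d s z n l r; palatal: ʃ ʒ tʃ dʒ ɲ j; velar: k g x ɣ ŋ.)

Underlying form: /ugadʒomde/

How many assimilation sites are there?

1

/m/ before /d/ (alveolar) → [n]
1 segment changes.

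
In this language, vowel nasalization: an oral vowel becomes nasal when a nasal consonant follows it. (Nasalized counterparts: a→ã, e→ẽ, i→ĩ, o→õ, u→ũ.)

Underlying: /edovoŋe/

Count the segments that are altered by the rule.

1

/o/ before nasal /ŋ/ → [õ]
1 segment changes.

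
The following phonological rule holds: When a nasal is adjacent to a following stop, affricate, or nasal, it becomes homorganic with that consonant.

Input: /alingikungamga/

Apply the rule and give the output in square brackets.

[aliŋgikuŋgaŋga]

/n/ before /g/ (velar) → [ŋ]
/n/ before /g/ (velar) → [ŋ]
/m/ before /g/ (velar) → [ŋ]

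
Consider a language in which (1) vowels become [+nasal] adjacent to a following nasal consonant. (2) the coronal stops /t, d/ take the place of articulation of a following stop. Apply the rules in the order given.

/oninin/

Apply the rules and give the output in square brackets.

[õnĩnĩn]

Rule 1: /o/ before nasal /n/ → [õ]
Rule 1: /i/ before nasal /n/ → [ĩ]
Rule 1: /i/ before nasal /n/ → [ĩ]
After rule 1: õnĩnĩn
Rule 2: no segment meets the rule's conditions; no change.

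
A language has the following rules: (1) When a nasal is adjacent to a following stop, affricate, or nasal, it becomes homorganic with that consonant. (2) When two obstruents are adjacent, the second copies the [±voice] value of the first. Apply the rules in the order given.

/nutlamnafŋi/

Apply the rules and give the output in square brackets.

[nutlannafŋi]

Rule 1: /m/ before /n/ (alveolar) → [n]
After rule 1: nutlannafŋi
Rule 2: no segment meets the rule's conditions; no change.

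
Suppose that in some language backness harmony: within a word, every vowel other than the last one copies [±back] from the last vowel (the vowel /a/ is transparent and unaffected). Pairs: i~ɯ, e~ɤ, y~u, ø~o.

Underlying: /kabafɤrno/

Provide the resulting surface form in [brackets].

no segment meets the rule's conditions; no change.

[kabafɤrno]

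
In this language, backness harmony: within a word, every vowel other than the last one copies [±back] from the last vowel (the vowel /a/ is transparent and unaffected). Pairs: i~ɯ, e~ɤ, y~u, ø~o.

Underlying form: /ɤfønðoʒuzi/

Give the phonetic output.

[efønðøʒyzi]

/ɤ/ harmonizes with /i/ ([-back]) → [e]
/o/ harmonizes with /i/ ([-back]) → [ø]
/u/ harmonizes with /i/ ([-back]) → [y]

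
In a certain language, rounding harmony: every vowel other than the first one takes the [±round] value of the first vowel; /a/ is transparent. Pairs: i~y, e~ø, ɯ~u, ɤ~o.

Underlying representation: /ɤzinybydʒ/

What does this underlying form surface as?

[ɤzinibidʒ]

/y/ harmonizes with /ɤ/ ([-round]) → [i]
/y/ harmonizes with /ɤ/ ([-round]) → [i]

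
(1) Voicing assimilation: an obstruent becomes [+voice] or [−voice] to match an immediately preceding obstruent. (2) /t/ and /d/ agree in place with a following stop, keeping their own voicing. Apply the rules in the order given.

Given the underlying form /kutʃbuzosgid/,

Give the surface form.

[kutʃpuzoskid]

Rule 1: /b/ after /tʃ/ (voiceless) → [p]
Rule 1: /g/ after /s/ (voiceless) → [k]
After rule 1: kutʃpuzoskid
Rule 2: no segment meets the rule's conditions; no change.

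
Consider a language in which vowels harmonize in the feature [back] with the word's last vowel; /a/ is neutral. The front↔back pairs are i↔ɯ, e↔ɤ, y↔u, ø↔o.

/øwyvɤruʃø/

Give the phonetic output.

[øwyveryʃø]

/ɤ/ harmonizes with /ø/ ([-back]) → [e]
/u/ harmonizes with /ø/ ([-back]) → [y]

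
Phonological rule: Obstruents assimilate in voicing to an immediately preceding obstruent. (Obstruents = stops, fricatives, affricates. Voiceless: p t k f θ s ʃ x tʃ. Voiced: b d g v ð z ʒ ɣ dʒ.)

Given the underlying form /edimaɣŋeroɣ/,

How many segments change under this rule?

0

No segment meets the rule's conditions.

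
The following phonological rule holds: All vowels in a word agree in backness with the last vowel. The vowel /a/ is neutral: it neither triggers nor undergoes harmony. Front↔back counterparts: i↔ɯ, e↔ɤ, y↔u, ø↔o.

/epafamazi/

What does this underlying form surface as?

[epafamazi]

no segment meets the rule's conditions; no change.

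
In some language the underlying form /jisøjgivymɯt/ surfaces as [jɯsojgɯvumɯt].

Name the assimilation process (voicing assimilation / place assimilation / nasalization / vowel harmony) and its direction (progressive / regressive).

/i/→[ɯ] /ø/→[o] /i/→[ɯ] /y/→[u].
Vowels agree with the last vowel, so the harmony is regressive.

vowel harmony, regressive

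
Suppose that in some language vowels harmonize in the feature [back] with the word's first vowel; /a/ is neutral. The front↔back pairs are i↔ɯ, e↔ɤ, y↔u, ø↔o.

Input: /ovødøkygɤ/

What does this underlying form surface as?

[ovodokugɤ]

/ø/ harmonizes with /o/ ([+back]) → [o]
/ø/ harmonizes with /o/ ([+back]) → [o]
/y/ harmonizes with /o/ ([+back]) → [u]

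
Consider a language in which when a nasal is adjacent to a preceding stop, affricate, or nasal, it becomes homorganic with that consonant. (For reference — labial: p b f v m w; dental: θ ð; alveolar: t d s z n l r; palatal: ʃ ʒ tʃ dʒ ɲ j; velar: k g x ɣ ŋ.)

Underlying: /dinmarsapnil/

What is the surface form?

/m/ after /n/ (alveolar) → [n]
/n/ after /p/ (labial) → [m]

[dinnarsapmil]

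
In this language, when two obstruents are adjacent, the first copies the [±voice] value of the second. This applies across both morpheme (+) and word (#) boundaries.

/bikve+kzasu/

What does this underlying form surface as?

/k/ before /v/ (voiced) → [g]
/k/ before /z/ (voiced) → [g]

[bigve+gzasu]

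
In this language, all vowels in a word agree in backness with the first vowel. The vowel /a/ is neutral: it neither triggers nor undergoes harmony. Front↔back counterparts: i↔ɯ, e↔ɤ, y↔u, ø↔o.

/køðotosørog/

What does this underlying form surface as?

/o/ harmonizes with /ø/ ([-back]) → [ø]
/o/ harmonizes with /ø/ ([-back]) → [ø]
/o/ harmonizes with /ø/ ([-back]) → [ø]

[køðøtøsørøg]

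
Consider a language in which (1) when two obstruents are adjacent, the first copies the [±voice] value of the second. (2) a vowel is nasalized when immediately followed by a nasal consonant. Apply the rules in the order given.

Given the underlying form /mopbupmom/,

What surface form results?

Rule 1: /p/ before /b/ (voiced) → [b]
After rule 1: mobbupmom
Rule 2: /o/ before nasal /m/ → [õ]

[mobbupmõm]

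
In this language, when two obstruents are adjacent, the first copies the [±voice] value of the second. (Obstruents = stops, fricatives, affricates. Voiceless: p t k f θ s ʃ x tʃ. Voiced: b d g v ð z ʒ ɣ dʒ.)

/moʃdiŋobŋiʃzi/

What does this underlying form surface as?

[moʒdiŋobŋiʒzi]

/ʃ/ before /d/ (voiced) → [ʒ]
/ʃ/ before /z/ (voiced) → [ʒ]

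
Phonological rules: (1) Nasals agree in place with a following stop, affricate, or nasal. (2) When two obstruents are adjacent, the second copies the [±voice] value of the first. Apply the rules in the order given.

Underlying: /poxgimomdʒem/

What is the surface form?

[poxkimoɲdʒem]

Rule 1: /m/ before /dʒ/ (palatal) → [ɲ]
After rule 1: poxgimoɲdʒem
Rule 2: /g/ after /x/ (voiceless) → [k]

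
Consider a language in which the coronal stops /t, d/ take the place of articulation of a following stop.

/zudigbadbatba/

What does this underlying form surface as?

/d/ before /b/ (labial) → [b]
/t/ before /b/ (labial) → [p]

[zudigbabbapba]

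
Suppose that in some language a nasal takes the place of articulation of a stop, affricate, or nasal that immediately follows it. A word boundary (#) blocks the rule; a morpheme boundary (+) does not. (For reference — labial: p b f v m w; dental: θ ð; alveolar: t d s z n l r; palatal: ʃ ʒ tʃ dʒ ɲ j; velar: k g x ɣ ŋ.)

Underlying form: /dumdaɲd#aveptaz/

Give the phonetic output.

[dundand#aveptaz]

/m/ before /d/ (alveolar) → [n]
/ɲ/ before /d/ (alveolar) → [n]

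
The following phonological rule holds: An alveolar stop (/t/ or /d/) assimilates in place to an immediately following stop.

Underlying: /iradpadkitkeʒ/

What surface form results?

[irabpagkikkeʒ]

/d/ before /p/ (labial) → [b]
/d/ before /k/ (velar) → [g]
/t/ before /k/ (velar) → [k]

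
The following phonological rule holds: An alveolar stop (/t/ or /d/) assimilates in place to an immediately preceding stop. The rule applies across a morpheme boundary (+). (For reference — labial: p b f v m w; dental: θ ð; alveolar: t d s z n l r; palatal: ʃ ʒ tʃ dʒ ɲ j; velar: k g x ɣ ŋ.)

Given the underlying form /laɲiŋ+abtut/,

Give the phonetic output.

[laɲiŋ+abput]

/t/ after /b/ (labial) → [p]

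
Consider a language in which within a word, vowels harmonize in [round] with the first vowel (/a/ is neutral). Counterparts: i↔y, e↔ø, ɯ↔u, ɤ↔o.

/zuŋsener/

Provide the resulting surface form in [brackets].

/e/ harmonizes with /u/ ([+round]) → [ø]
/e/ harmonizes with /u/ ([+round]) → [ø]

[zuŋsønør]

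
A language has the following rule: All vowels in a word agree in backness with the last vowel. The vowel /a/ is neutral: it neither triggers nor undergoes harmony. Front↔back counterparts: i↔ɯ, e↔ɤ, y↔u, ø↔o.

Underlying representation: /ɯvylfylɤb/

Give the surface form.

[ɯvulfulɤb]

/y/ harmonizes with /ɤ/ ([+back]) → [u]
/y/ harmonizes with /ɤ/ ([+back]) → [u]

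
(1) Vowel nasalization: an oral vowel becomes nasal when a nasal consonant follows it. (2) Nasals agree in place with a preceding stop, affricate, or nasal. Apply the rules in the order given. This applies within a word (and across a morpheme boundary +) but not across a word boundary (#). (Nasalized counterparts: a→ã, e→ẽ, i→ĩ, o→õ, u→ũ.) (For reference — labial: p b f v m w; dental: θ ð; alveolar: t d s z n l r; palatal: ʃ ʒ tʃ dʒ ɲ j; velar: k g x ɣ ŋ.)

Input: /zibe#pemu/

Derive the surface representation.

[zibe#pẽmu]

Rule 1: /e/ before nasal /m/ → [ẽ]
After rule 1: zibe#pẽmu
Rule 2: no segment meets the rule's conditions; no change.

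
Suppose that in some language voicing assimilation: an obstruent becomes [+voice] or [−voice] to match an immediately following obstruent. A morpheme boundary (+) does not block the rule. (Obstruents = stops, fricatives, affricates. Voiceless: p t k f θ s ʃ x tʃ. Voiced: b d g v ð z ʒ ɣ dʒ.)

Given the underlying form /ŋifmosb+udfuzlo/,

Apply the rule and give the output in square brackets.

/s/ before /b/ (voiced) → [z]
/d/ before /f/ (voiceless) → [t]

[ŋifmozb+utfuzlo]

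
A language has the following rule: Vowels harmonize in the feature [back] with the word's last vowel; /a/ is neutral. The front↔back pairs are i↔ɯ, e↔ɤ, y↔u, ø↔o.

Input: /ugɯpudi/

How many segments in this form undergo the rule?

3

/u/ harmonizes with /i/ ([-back]) → [y]
/ɯ/ harmonizes with /i/ ([-back]) → [i]
/u/ harmonizes with /i/ ([-back]) → [y]
3 segments change.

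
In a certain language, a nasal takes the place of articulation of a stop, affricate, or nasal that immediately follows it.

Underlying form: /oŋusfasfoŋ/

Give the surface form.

[oŋusfasfoŋ]

no segment meets the rule's conditions; no change.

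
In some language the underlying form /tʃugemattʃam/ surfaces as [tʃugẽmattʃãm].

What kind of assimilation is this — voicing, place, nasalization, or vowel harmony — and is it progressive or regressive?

nasalization, regressive

/e/→[ẽ] /a/→[ã].
Each target copies a feature from the following segment, so the direction is regressive.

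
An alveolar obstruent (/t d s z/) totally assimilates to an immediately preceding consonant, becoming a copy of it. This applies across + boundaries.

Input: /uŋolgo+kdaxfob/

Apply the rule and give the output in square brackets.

[uŋolgo+kkaxfob]

/d/ after /k/ → [k] (total assimilation)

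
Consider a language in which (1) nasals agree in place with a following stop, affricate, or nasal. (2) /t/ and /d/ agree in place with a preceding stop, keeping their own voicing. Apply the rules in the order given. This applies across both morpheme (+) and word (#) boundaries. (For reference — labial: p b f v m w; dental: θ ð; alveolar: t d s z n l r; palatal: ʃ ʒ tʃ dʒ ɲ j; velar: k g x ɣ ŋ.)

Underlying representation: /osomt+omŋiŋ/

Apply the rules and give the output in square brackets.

[osont+oŋŋiŋ]

Rule 1: /m/ before /t/ (alveolar) → [n]
Rule 1: /m/ before /ŋ/ (velar) → [ŋ]
After rule 1: osont+oŋŋiŋ
Rule 2: no segment meets the rule's conditions; no change.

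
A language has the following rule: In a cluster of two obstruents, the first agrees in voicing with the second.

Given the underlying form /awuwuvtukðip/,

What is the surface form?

/v/ before /t/ (voiceless) → [f]
/k/ before /ð/ (voiced) → [g]

[awuwuftugðip]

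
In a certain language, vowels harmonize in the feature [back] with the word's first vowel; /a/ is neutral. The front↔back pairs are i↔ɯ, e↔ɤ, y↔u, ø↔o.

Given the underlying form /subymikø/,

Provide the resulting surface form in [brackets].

[subumɯko]

/y/ harmonizes with /u/ ([+back]) → [u]
/i/ harmonizes with /u/ ([+back]) → [ɯ]
/ø/ harmonizes with /u/ ([+back]) → [o]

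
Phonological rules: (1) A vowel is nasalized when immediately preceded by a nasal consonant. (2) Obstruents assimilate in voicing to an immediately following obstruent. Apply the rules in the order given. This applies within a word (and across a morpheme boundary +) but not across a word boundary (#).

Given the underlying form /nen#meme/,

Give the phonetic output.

[nẽn#mẽmẽ]

Rule 1: /e/ after nasal /n/ → [ẽ]
Rule 1: /e/ after nasal /m/ → [ẽ]
Rule 1: /e/ after nasal /m/ → [ẽ]
After rule 1: nẽn#mẽmẽ
Rule 2: no segment meets the rule's conditions; no change.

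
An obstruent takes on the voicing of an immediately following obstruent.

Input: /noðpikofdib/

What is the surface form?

[noθpikovdib]

/ð/ before /p/ (voiceless) → [θ]
/f/ before /d/ (voiced) → [v]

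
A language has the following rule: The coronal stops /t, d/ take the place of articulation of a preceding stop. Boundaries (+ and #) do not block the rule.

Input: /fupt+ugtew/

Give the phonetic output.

/t/ after /p/ (labial) → [p]
/t/ after /g/ (velar) → [k]

[fupp+ugkew]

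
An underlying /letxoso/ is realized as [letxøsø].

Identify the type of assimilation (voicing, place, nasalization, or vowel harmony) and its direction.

/o/→[ø] /o/→[ø].
Vowels agree with the first vowel, so the harmony is progressive.

vowel harmony, progressive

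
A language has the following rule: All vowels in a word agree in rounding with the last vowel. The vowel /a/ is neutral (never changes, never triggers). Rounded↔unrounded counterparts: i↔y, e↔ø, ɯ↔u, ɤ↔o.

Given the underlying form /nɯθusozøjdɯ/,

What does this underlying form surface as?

[nɯθɯsɤzejdɯ]

/u/ harmonizes with /ɯ/ ([-round]) → [ɯ]
/o/ harmonizes with /ɯ/ ([-round]) → [ɤ]
/ø/ harmonizes with /ɯ/ ([-round]) → [e]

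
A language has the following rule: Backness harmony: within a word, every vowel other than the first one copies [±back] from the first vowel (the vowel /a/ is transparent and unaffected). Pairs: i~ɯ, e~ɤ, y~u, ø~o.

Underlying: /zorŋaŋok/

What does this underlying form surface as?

no segment meets the rule's conditions; no change.

[zorŋaŋok]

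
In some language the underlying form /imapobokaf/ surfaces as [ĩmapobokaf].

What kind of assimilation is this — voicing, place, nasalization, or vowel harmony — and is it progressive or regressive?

/i/→[ĩ].
Each target copies a feature from the following segment, so the direction is regressive.

nasalization, regressive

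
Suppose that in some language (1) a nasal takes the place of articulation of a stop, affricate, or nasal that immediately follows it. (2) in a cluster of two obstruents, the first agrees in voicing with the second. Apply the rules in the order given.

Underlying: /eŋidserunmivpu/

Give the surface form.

[eŋitserummifpu]

Rule 1: /n/ before /m/ (labial) → [m]
After rule 1: eŋidserummivpu
Rule 2: /d/ before /s/ (voiceless) → [t]
Rule 2: /v/ before /p/ (voiceless) → [f]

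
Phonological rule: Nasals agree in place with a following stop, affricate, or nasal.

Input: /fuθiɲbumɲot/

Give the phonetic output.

[fuθimbuɲɲot]

/ɲ/ before /b/ (labial) → [m]
/m/ before /ɲ/ (palatal) → [ɲ]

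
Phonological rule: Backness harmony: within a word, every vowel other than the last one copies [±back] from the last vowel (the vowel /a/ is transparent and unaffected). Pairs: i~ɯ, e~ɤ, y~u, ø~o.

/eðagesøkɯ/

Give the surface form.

/e/ harmonizes with /ɯ/ ([+back]) → [ɤ]
/e/ harmonizes with /ɯ/ ([+back]) → [ɤ]
/ø/ harmonizes with /ɯ/ ([+back]) → [o]

[ɤðagɤsokɯ]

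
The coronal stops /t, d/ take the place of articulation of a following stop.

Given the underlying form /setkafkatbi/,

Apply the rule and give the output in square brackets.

[sekkafkapbi]

/t/ before /k/ (velar) → [k]
/t/ before /b/ (labial) → [p]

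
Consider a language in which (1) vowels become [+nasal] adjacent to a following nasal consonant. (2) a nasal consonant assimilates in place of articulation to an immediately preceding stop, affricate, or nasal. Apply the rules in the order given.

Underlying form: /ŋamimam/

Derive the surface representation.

[ŋãmĩmãm]

Rule 1: /a/ before nasal /m/ → [ã]
Rule 1: /i/ before nasal /m/ → [ĩ]
Rule 1: /a/ before nasal /m/ → [ã]
After rule 1: ŋãmĩmãm
Rule 2: no segment meets the rule's conditions; no change.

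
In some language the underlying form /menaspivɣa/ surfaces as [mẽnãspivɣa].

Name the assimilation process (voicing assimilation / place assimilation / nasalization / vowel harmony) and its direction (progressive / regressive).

/e/→[ẽ] /a/→[ã].
Each target copies a feature from the preceding segment, so the direction is progressive.

nasalization, progressive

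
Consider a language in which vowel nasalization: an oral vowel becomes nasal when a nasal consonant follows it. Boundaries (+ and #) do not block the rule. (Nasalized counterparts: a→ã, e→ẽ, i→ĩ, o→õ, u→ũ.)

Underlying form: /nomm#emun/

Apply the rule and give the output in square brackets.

/o/ before nasal /m/ → [õ]
/e/ before nasal /m/ → [ẽ]
/u/ before nasal /n/ → [ũ]

[nõmm#ẽmũn]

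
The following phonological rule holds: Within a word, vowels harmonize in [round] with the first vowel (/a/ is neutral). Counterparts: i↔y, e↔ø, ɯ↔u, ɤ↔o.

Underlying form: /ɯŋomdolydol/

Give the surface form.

/o/ harmonizes with /ɯ/ ([-round]) → [ɤ]
/o/ harmonizes with /ɯ/ ([-round]) → [ɤ]
/y/ harmonizes with /ɯ/ ([-round]) → [i]
/o/ harmonizes with /ɯ/ ([-round]) → [ɤ]

[ɯŋɤmdɤlidɤl]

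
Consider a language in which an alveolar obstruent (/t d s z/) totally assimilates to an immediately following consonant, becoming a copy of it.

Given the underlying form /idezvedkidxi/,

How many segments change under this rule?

3

/z/ before /v/ → [v] (total assimilation)
/d/ before /k/ → [k] (total assimilation)
/d/ before /x/ → [x] (total assimilation)
3 segments change.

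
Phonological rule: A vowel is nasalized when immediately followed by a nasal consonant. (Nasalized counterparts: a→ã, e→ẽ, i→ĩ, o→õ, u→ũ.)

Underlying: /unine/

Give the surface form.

[ũnĩne]

/u/ before nasal /n/ → [ũ]
/i/ before nasal /n/ → [ĩ]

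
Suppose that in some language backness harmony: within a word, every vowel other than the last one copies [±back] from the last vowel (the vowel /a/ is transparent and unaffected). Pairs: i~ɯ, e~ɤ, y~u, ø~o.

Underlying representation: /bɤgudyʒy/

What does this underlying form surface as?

/ɤ/ harmonizes with /y/ ([-back]) → [e]
/u/ harmonizes with /y/ ([-back]) → [y]

[begydyʒy]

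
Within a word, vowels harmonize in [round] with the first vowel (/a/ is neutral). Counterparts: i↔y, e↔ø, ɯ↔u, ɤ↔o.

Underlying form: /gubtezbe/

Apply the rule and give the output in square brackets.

[gubtøzbø]

/e/ harmonizes with /u/ ([+round]) → [ø]
/e/ harmonizes with /u/ ([+round]) → [ø]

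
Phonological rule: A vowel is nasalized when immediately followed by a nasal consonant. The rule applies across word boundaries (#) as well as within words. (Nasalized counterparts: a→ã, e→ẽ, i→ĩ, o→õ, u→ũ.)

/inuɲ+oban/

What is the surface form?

/i/ before nasal /n/ → [ĩ]
/u/ before nasal /ɲ/ → [ũ]
/a/ before nasal /n/ → [ã]

[ĩnũɲ+obãn]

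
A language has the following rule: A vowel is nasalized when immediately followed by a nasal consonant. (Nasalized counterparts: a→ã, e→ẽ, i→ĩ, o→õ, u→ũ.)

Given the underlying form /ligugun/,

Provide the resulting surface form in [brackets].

/u/ before nasal /n/ → [ũ]

[ligugũn]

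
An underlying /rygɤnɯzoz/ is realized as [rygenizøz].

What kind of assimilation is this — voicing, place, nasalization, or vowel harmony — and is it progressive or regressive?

vowel harmony, progressive

/ɤ/→[e] /ɯ/→[i] /o/→[ø].
Vowels agree with the first vowel, so the harmony is progressive.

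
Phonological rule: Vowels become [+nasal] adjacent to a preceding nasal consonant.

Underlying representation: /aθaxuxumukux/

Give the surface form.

/u/ after nasal /m/ → [ũ]

[aθaxuxumũkux]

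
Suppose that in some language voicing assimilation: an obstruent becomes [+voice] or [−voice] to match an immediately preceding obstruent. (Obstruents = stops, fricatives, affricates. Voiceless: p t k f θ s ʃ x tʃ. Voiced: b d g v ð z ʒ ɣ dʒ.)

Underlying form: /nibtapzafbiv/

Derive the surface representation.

[nibdapsafpiv]

/t/ after /b/ (voiced) → [d]
/z/ after /p/ (voiceless) → [s]
/b/ after /f/ (voiceless) → [p]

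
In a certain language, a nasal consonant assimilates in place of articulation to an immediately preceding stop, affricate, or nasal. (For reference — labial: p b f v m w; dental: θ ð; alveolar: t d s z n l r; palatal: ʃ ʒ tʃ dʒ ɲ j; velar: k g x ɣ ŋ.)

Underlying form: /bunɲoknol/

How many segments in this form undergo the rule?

2

/ɲ/ after /n/ (alveolar) → [n]
/n/ after /k/ (velar) → [ŋ]
2 segments change.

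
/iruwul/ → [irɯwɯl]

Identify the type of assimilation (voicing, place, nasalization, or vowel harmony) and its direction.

vowel harmony, progressive

/u/→[ɯ] /u/→[ɯ].
Vowels agree with the first vowel, so the harmony is progressive.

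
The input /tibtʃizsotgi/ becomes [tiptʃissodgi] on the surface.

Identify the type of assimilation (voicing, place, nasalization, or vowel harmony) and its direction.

voicing assimilation, regressive

/b/→[p] /z/→[s] /t/→[d].
Each target copies a feature from the following segment, so the direction is regressive.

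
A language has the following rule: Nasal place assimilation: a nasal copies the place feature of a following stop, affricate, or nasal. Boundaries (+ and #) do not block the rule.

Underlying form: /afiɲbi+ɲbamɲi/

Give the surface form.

/ɲ/ before /b/ (labial) → [m]
/ɲ/ before /b/ (labial) → [m]
/m/ before /ɲ/ (palatal) → [ɲ]

[afimbi+mbaɲɲi]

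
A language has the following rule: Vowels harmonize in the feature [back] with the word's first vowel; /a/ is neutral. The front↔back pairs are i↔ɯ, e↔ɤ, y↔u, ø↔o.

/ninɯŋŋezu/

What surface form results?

[niniŋŋezy]

/ɯ/ harmonizes with /i/ ([-back]) → [i]
/u/ harmonizes with /i/ ([-back]) → [y]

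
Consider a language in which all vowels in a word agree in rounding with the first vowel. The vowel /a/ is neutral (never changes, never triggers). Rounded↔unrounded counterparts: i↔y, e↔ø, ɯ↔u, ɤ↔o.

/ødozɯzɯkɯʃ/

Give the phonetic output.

[ødozuzukuʃ]

/ɯ/ harmonizes with /ø/ ([+round]) → [u]
/ɯ/ harmonizes with /ø/ ([+round]) → [u]
/ɯ/ harmonizes with /ø/ ([+round]) → [u]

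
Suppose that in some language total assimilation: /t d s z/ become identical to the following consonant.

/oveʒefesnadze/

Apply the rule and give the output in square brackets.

[oveʒefennazze]

/s/ before /n/ → [n] (total assimilation)
/d/ before /z/ → [z] (total assimilation)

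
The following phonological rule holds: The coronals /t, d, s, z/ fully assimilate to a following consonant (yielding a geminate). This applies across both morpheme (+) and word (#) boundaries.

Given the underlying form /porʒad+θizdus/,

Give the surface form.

/d/ before /θ/ → [θ] (total assimilation)
/z/ before /d/ → [d] (total assimilation)

[porʒaθ+θiddus]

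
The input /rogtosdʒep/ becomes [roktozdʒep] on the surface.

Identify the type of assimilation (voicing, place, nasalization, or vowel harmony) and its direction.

voicing assimilation, regressive

/g/→[k] /s/→[z].
Each target copies a feature from the following segment, so the direction is regressive.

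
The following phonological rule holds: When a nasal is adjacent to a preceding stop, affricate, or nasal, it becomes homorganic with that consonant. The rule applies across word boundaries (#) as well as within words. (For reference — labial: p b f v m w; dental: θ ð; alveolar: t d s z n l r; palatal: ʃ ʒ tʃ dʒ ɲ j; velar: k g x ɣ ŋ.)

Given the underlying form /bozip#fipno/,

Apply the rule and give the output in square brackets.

[bozip#fipmo]

/n/ after /p/ (labial) → [m]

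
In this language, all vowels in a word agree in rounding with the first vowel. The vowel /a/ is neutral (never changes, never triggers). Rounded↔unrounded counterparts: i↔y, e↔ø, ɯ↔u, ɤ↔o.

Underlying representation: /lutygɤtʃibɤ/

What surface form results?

[lutygotʃybo]

/ɤ/ harmonizes with /u/ ([+round]) → [o]
/i/ harmonizes with /u/ ([+round]) → [y]
/ɤ/ harmonizes with /u/ ([+round]) → [o]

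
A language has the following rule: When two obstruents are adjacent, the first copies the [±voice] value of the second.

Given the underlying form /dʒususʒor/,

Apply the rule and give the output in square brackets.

/s/ before /ʒ/ (voiced) → [z]

[dʒusuzʒor]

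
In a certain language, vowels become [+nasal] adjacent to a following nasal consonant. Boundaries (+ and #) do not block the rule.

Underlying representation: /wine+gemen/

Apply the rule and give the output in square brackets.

/i/ before nasal /n/ → [ĩ]
/e/ before nasal /m/ → [ẽ]
/e/ before nasal /n/ → [ẽ]

[wĩne+gẽmẽn]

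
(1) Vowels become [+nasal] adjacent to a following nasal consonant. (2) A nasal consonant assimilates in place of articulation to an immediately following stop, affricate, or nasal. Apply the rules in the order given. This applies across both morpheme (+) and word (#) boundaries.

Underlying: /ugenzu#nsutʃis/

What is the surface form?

[ugẽnzũ#nsutʃis]

Rule 1: /e/ before nasal /n/ → [ẽ]
Rule 1: /u/ before nasal /n/ → [ũ]
After rule 1: ugẽnzũ#nsutʃis
Rule 2: no segment meets the rule's conditions; no change.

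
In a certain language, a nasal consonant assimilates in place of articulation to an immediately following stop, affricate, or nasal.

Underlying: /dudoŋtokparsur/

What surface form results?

/ŋ/ before /t/ (alveolar) → [n]

[dudontokparsur]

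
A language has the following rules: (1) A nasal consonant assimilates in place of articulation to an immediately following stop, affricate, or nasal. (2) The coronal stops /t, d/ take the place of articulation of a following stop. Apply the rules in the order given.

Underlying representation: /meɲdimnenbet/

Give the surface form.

[mendinnembet]

Rule 1: /ɲ/ before /d/ (alveolar) → [n]
Rule 1: /m/ before /n/ (alveolar) → [n]
Rule 1: /n/ before /b/ (labial) → [m]
After rule 1: mendinnembet
Rule 2: no segment meets the rule's conditions; no change.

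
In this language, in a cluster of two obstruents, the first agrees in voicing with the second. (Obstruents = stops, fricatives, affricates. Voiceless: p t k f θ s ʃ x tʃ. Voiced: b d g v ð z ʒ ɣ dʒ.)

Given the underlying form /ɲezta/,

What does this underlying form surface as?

[ɲesta]

/z/ before /t/ (voiceless) → [s]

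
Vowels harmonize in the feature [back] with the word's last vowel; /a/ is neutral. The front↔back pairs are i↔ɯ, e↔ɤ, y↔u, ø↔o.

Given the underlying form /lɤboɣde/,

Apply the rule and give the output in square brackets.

/ɤ/ harmonizes with /e/ ([-back]) → [e]
/o/ harmonizes with /e/ ([-back]) → [ø]

[lebøɣde]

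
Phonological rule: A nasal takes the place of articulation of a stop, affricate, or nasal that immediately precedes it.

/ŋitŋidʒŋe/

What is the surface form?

/ŋ/ after /t/ (alveolar) → [n]
/ŋ/ after /dʒ/ (palatal) → [ɲ]

[ŋitnidʒɲe]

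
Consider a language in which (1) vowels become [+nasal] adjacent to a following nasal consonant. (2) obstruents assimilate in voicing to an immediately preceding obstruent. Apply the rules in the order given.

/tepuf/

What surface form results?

[tepuf]

Rule 1: no segment meets the rule's conditions; no change.
After rule 1: tepuf
Rule 2: no segment meets the rule's conditions; no change.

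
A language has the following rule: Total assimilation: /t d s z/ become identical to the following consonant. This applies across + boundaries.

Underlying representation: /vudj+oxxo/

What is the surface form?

/d/ before /j/ → [j] (total assimilation)

[vujj+oxxo]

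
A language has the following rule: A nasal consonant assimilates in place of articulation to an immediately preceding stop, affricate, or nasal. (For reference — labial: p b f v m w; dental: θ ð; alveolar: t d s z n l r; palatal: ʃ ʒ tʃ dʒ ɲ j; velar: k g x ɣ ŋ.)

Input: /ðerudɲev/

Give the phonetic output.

[ðerudnev]

/ɲ/ after /d/ (alveolar) → [n]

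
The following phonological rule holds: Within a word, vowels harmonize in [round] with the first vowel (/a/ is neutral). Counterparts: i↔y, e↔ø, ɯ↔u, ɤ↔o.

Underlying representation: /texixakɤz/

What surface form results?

[texixakɤz]

no segment meets the rule's conditions; no change.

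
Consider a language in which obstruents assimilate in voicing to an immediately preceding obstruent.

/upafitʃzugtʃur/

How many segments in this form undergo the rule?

/z/ after /tʃ/ (voiceless) → [s]
/tʃ/ after /g/ (voiced) → [dʒ]
2 segments change.

2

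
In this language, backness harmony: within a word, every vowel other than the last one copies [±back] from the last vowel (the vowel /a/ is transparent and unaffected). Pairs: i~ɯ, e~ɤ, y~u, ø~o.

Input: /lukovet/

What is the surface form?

[lykøvet]

/u/ harmonizes with /e/ ([-back]) → [y]
/o/ harmonizes with /e/ ([-back]) → [ø]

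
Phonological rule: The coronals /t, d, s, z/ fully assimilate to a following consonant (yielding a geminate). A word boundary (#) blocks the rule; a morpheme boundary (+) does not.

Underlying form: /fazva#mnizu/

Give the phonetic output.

/z/ before /v/ → [v] (total assimilation)

[favva#mnizu]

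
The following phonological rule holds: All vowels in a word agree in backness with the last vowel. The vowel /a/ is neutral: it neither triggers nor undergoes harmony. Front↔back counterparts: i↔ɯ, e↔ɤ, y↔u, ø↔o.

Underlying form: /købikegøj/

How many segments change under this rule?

No segment meets the rule's conditions.

0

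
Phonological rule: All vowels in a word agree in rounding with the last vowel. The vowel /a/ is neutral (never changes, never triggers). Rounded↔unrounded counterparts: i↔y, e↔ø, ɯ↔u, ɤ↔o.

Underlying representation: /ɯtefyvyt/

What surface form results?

/ɯ/ harmonizes with /y/ ([+round]) → [u]
/e/ harmonizes with /y/ ([+round]) → [ø]

[utøfyvyt]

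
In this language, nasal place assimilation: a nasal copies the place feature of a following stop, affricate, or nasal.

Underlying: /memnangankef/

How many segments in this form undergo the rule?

3

/m/ before /n/ (alveolar) → [n]
/n/ before /g/ (velar) → [ŋ]
/n/ before /k/ (velar) → [ŋ]
3 segments change.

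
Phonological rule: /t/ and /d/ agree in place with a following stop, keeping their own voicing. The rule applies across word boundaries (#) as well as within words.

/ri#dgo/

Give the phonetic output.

/d/ before /g/ (velar) → [g]

[ri#ggo]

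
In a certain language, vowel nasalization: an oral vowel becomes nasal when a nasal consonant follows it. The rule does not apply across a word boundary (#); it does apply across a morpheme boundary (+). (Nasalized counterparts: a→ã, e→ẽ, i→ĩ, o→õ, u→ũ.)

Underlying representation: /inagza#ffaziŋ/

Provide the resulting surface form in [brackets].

/i/ before nasal /n/ → [ĩ]
/i/ before nasal /ŋ/ → [ĩ]

[ĩnagza#ffazĩŋ]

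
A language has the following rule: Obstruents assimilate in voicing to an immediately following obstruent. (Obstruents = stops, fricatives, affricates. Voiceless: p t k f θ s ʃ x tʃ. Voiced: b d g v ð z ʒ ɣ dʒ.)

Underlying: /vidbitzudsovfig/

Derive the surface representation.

/t/ before /z/ (voiced) → [d]
/d/ before /s/ (voiceless) → [t]
/v/ before /f/ (voiceless) → [f]

[vidbidzutsoffig]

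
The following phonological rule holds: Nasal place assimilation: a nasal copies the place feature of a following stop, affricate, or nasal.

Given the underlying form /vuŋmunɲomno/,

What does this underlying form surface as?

[vummuɲɲonno]

/ŋ/ before /m/ (labial) → [m]
/n/ before /ɲ/ (palatal) → [ɲ]
/m/ before /n/ (alveolar) → [n]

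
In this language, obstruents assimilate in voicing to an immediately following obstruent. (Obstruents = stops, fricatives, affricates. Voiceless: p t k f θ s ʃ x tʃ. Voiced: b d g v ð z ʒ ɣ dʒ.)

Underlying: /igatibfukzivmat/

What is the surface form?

[igatipfugzivmat]

/b/ before /f/ (voiceless) → [p]
/k/ before /z/ (voiced) → [g]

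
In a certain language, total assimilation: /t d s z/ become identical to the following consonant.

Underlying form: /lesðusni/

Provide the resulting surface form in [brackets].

[leððunni]

/s/ before /ð/ → [ð] (total assimilation)
/s/ before /n/ → [n] (total assimilation)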